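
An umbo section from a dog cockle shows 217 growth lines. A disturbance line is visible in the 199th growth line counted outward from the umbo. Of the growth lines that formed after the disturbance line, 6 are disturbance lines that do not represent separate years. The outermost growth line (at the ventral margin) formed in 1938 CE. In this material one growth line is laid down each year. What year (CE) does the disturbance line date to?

217 − 199 = 18 growth lines lie beyond the disturbance line toward the ventral margin.
Removing the 6 false growth lines leaves 18 − 6 = 12 true growth lines beyond the disturbance line.
1938 − 12 = 1926 CE.

1926 CE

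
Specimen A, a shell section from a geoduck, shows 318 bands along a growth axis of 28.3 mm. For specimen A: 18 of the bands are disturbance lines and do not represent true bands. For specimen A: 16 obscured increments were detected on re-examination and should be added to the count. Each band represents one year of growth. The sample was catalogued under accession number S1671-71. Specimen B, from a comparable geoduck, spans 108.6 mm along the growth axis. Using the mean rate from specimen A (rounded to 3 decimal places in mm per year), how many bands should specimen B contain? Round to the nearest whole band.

1207 bands

Specimen A: after corrections the count is 318 − 18 + 16 = 316 bands.
A: Mean rate = 28.3 mm / 316 years ≈ 0.090 mm per year.
Specimen B: 108.6 mm / 0.090 mm per year = 1206.67 years ≈ 1207 bands.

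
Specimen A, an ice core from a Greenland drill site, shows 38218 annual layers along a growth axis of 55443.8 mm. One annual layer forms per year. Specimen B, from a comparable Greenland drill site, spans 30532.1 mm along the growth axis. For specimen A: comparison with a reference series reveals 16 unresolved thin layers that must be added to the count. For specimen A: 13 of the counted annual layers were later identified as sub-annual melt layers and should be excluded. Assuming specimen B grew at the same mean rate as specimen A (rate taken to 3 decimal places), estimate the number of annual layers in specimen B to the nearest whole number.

Specimen A: adjusted count: 38218 − 13 + 16 = 38221 annual layers.
A: Extension rate ≈ 55443.8 / 38221 = 1.451 mm/yr.
B spans 30532.1 / 1.451 = 21042.11 years ≈ 21042 annual layers.

21042 annual layers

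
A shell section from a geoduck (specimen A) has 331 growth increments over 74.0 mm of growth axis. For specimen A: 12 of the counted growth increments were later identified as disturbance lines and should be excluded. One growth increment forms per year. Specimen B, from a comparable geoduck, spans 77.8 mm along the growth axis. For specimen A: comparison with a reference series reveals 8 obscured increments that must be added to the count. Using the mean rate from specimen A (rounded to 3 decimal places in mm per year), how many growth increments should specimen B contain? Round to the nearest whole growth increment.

Specimen A: true growth increment count = 331 − 12 + 8 = 327.
A: Extension rate ≈ 74.0 / 327 = 0.226 mm/year.
For B, 77.8 / 0.226 = 344.25 years ≈ 344 growth increments.

344 growth increments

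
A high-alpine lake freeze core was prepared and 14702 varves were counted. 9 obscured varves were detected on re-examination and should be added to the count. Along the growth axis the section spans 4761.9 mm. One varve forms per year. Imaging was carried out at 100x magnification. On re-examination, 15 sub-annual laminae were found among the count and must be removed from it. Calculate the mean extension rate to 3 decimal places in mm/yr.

0.324 mm/yr

After corrections the count is 14702 − 15 + 9 = 14696 varves.
Extension rate ≈ 4761.9 / 14696 = 0.324 mm/yr.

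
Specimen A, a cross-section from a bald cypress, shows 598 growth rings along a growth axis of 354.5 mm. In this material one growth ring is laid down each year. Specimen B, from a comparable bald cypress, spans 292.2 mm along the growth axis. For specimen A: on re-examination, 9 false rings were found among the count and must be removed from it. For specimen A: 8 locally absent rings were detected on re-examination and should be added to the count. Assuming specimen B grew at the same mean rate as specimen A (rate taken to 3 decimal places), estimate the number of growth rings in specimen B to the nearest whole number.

Specimen A: correcting the raw count gives 598 − 9 + 8 = 597 true growth rings.
A: Extension rate ≈ 354.5 / 597 = 0.594 mm/yr.
B spans 292.2 / 0.594 = 491.92 years ≈ 492 growth rings.

492 growth rings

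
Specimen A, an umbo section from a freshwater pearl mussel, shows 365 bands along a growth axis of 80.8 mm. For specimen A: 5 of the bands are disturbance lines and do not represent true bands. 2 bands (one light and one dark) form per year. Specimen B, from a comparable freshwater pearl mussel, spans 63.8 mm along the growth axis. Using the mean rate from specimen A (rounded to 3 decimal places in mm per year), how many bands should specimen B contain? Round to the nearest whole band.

Specimen A: adjusted count: 365 − 5 = 360 bands.
Specimen A: 360 bands at 2 per year is 360 / 2 = 180 years.
A: Mean rate = 80.8 mm / 180 years ≈ 0.449 mm/year.
B spans 63.8 / 0.449 = 142.09 years; at 2 bands per year that is 142.09 × 2 ≈ 284 bands.

284 bands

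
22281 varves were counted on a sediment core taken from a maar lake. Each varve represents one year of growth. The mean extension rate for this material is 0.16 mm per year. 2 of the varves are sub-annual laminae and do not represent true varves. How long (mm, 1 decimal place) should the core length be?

3564.6 mm

True varve count = 22281 − 2 = 22279.
22279 years at 0.16 mm/year gives 0.16 × 22279 = 3564.6 mm.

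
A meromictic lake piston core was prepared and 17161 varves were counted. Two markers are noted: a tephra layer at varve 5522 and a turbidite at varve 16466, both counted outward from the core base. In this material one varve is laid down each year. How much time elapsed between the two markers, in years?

16466 − 5522 = 10944 varves lie between the two events.
At one varve per year, 10944 years elapsed between them.

10944 years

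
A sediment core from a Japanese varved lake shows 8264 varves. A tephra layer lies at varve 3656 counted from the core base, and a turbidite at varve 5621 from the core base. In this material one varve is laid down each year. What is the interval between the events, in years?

Separation: 5621 − 3656 = 1965 varves.
That is 1965 years at one varve per year.

1965 years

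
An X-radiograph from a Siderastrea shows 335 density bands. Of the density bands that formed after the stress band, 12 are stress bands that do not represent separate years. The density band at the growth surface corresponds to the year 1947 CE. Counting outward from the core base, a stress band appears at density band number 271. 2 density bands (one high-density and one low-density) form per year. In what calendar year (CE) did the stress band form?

1921 CE

335 − 271 = 64 density bands lie beyond the stress band toward the growth surface.
Excluding 12 false density bands: 64 − 12 = 52.
52 density bands at 2 per year is 52 / 2 = 26 years.
The density band at the growth surface is 1947 CE, so the stress band dates to 1947 − 26 = 1921 CE.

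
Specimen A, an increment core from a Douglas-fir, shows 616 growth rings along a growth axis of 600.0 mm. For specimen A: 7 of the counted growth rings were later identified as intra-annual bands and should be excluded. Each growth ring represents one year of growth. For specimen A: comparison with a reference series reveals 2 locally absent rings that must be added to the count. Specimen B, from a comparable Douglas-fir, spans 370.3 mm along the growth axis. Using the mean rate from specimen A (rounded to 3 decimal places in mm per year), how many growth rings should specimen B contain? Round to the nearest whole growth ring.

377 growth rings

Specimen A: adjusted count: 616 − 7 + 2 = 611 growth rings.
A: 600.0 mm over 611 years gives 600.0 / 611 ≈ 0.982 mm/year.
For B, 370.3 / 0.982 = 377.09 years ≈ 377 growth rings.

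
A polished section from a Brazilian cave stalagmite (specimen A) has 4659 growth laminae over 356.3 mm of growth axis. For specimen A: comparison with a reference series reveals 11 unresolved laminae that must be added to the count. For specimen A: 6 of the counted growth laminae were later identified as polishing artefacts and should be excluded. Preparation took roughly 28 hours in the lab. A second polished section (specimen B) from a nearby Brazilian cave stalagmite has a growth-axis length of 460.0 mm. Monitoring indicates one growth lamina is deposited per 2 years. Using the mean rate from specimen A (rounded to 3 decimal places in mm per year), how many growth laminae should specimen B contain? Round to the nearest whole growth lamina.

Specimen A: correcting the raw count gives 4659 − 6 + 11 = 4664 true growth laminae.
Specimen A: multiplying by 2 years per growth lamina: 4664 × 2 = 9328 years.
A: 356.3 mm over 9328 years gives 356.3 / 9328 ≈ 0.038 mm per year.
For B, 460.0 / 0.038 = 12105.26 years; at 2 years per growth lamina that is 12105.26 / 2 ≈ 6053 growth laminae.

6053 growth laminae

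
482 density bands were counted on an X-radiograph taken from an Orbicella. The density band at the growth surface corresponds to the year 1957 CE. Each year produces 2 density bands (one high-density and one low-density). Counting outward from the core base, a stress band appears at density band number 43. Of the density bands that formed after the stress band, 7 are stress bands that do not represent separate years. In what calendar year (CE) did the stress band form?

Between density band 43 and the growth surface there are 482 − 43 = 439 density bands.
Excluding 7 false density bands: 439 − 7 = 432.
With 2 density bands per year, 432 / 2 = 216 years.
1957 − 216 = 1741 CE.

1741 CE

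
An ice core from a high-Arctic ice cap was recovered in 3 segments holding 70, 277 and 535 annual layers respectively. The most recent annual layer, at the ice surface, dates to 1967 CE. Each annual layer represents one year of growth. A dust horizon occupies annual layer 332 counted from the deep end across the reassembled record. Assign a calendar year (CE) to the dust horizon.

1417 CE

Total annual layers = 70 + 277 + 535 = 882.
Between annual layer 332 and the ice surface there are 882 − 332 = 550 annual layers.
The annual layer at the ice surface is 1967 CE, so the dust horizon dates to 1967 − 550 = 1417 CE.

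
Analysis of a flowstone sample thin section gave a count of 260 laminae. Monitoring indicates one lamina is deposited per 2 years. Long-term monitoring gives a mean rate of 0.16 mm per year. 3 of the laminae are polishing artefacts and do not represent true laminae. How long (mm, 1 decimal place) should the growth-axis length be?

Adjusted count: 260 − 3 = 257 laminae.
At 2 years per lamina, 257 × 2 = 514 years.
Predicted length = 0.16 mm/year × 514 years = 82.2 mm.

82.2 mm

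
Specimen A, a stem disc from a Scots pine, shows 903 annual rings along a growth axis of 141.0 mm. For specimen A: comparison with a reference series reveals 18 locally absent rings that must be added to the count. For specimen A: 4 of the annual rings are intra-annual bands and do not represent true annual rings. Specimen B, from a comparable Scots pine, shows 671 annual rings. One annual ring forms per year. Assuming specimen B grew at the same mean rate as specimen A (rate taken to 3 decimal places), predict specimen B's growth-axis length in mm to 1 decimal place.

Specimen A: true annual ring count = 903 − 4 + 18 = 917.
A: 141.0 mm over 917 years gives 141.0 / 917 ≈ 0.154 mm/year.
B's length ≈ 0.154 × 671 = 103.3 mm.

103.3 mm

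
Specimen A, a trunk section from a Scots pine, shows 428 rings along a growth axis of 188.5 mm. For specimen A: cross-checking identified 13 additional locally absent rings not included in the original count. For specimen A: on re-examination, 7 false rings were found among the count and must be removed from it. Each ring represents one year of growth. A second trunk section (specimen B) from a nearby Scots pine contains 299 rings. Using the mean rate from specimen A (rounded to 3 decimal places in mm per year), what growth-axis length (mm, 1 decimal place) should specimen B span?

Specimen A: after corrections the count is 428 − 7 + 13 = 434 rings.
A: Extension rate ≈ 188.5 / 434 = 0.434 mm per year.
B's length ≈ 0.434 × 299 = 129.8 mm.

129.8 mm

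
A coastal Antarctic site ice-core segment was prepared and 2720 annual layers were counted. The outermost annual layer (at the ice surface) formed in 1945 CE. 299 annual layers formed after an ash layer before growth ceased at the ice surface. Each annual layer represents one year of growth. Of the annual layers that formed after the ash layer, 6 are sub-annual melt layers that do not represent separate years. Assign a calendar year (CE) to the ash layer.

1652 CE

There are 299 annual layers younger than the ash layer.
Removing the 6 false annual layers leaves 299 − 6 = 293 true annual layers beyond the ash layer.
1945 − 293 = 1652 CE.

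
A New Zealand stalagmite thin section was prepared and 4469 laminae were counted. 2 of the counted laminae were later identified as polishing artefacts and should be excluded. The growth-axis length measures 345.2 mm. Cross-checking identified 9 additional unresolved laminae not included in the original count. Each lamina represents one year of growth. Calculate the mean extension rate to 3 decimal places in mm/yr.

0.077 mm/yr

True lamina count = 4469 − 2 + 9 = 4476.
Mean rate = 345.2 mm / 4476 years ≈ 0.077 mm/yr.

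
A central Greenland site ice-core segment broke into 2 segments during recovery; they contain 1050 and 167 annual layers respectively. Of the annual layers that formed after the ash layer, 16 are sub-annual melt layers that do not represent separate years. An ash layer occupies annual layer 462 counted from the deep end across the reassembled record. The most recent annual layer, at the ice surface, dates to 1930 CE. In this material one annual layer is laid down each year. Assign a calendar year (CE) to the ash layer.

1191 CE

Total annual layers = 1050 + 167 = 1217.
1217 − 462 = 755 annual layers lie beyond the ash layer toward the ice surface.
Removing the 16 false annual layers leaves 755 − 16 = 739 true annual layers beyond the ash layer.
Counting back 739 years from 1930 CE places the ash layer in 1930 − 739 = 1191 CE.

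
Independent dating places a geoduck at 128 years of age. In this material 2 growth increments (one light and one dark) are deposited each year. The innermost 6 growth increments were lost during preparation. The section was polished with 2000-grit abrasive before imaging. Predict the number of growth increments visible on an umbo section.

Expected growth increments: 128 × 2 = 256.
Subtracting the 6 growth increments not captured gives 256 − 6 = 250 growth increments in the record.

250 growth increments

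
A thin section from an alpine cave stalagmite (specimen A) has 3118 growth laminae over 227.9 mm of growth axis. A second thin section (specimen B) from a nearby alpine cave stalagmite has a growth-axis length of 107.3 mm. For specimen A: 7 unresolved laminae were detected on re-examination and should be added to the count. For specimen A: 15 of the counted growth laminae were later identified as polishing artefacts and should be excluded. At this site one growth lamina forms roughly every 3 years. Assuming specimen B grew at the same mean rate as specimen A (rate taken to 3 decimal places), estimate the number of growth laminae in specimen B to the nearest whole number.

1490 growth laminae

Specimen A: true growth lamina count = 3118 − 15 + 7 = 3110.
Specimen A: multiplying by 3 years per growth lamina: 3110 × 3 = 9330 years.
A: Extension rate ≈ 227.9 / 9330 = 0.024 mm/year.
Specimen B: 107.3 mm / 0.024 mm per year = 4470.83 years; at 3 years per growth lamina that is 4470.83 / 3 ≈ 1490 growth laminae.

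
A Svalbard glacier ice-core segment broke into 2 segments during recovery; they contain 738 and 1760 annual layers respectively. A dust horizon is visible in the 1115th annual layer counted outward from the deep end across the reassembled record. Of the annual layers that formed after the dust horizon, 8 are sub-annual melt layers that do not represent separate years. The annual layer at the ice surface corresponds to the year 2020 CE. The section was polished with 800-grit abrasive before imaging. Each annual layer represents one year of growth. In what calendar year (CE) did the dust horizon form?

Total annual layers = 738 + 1760 = 2498.
The dust horizon sits at annual layer 1115 from the deep end, so 2498 − 1115 = 1383 annual layers formed after it.
Removing the 8 false annual layers leaves 1383 − 8 = 1375 true annual layers beyond the dust horizon.
The annual layer at the ice surface is 2020 CE, so the dust horizon dates to 2020 − 1375 = 645 CE.

645 CE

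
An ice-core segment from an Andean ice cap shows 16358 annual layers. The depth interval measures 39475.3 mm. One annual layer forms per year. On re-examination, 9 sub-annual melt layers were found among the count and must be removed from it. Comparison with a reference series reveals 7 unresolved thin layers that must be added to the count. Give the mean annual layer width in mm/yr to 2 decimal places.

Correcting the raw count gives 16358 − 9 + 7 = 16356 true annual layers.
39475.3 mm over 16356 years gives 39475.3 / 16356 ≈ 2.41 mm/yr.

2.41 mm/yr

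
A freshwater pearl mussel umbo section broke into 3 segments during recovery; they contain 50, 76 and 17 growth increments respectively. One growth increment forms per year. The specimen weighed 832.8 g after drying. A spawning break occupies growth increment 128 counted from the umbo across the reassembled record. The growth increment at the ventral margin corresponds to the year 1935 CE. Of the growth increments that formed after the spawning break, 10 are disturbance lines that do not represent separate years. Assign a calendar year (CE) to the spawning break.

Total growth increments = 50 + 76 + 17 = 143.
143 − 128 = 15 growth increments lie beyond the spawning break toward the ventral margin.
15 − 10 false = 5 true growth increments after the spawning break.
1935 − 5 = 1930 CE.

1930 CE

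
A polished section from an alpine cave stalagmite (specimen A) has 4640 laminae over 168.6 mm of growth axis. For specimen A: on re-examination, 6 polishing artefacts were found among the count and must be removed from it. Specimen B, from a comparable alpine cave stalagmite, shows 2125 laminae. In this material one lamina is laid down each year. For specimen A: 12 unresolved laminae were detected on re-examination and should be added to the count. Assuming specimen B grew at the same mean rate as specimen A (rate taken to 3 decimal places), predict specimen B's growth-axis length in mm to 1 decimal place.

Specimen A: true lamina count = 4640 − 6 + 12 = 4646.
A: 168.6 mm over 4646 years gives 168.6 / 4646 ≈ 0.036 mm/year.
Length of B = 0.036 × 2125 = 76.5 mm.

76.5 mm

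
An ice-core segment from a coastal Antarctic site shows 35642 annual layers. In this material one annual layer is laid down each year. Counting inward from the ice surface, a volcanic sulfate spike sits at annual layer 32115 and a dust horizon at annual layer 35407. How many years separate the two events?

3292 years

35407 − 32115 = 3292 annual layers lie between the two events.
That is 3292 years at one annual layer per year.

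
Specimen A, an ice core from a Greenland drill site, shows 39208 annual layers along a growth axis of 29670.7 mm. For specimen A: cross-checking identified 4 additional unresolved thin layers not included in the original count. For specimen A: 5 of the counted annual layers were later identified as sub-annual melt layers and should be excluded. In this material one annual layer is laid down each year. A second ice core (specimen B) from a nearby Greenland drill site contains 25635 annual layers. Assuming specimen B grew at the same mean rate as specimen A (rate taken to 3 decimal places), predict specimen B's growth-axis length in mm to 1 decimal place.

19405.7 mm

Specimen A: adjusted count: 39208 − 5 + 4 = 39207 annual layers.
A: Mean rate = 29670.7 mm / 39207 years ≈ 0.757 mm per year.
For B, 0.757 mm/year × 25635 years = 19405.7 mm.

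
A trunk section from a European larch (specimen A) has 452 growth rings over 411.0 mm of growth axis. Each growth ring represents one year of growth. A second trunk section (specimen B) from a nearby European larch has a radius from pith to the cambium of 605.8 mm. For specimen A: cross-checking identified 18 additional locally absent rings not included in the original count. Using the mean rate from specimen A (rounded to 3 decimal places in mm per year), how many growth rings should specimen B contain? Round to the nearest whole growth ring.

693 growth rings

Specimen A: adjusted count: 452 + 18 = 470 growth rings.
A: Extension rate ≈ 411.0 / 470 = 0.874 mm per year.
B spans 605.8 / 0.874 = 693.14 years ≈ 693 growth rings.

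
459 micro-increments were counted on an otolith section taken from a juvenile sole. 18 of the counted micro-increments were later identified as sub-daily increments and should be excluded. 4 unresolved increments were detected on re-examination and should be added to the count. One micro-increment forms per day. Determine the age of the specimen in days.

Adjusted count: 459 − 18 + 4 = 445 micro-increments.
With a one-to-one micro-increment periodicity this is 445 days.

445 days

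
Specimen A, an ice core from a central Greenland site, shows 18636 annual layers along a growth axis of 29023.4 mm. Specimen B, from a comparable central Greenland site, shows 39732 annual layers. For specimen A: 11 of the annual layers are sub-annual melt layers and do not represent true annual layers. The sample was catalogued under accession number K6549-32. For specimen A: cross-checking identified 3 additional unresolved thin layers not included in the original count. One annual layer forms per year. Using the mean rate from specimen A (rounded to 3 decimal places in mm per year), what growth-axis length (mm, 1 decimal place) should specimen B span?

61902.5 mm

Specimen A: correcting the raw count gives 18636 − 11 + 3 = 18628 true annual layers.
A: Extension rate ≈ 29023.4 / 18628 = 1.558 mm per year.
Length of B = 1.558 × 39732 = 61902.5 mm.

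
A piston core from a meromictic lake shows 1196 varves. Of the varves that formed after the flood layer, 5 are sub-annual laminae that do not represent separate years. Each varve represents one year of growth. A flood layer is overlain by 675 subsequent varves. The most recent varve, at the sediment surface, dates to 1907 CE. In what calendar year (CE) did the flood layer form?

1237 CE

675 varves post-date the flood layer.
Removing the 5 false varves leaves 675 − 5 = 670 true varves beyond the flood layer.
The varve at the sediment surface is 1907 CE, so the flood layer dates to 1907 − 670 = 1237 CE.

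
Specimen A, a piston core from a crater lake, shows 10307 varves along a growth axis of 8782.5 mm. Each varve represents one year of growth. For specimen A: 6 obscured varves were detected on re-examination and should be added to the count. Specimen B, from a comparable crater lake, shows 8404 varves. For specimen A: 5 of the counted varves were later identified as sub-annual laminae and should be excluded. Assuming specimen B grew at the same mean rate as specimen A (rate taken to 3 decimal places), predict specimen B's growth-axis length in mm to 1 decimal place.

Specimen A: after corrections the count is 10307 − 5 + 6 = 10308 varves.
A: Extension rate ≈ 8782.5 / 10308 = 0.852 mm/yr.
B's length ≈ 0.852 × 8404 = 7160.2 mm.

7160.2 mm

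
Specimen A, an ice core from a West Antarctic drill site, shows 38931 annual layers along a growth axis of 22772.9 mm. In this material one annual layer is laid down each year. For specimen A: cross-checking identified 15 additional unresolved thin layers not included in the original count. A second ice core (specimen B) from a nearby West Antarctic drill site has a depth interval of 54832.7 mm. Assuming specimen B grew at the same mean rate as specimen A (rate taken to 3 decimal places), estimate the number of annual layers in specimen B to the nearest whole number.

93731 annual layers

Specimen A: adjusted count: 38931 + 15 = 38946 annual layers.
A: Mean rate = 22772.9 mm / 38946 years ≈ 0.585 mm/yr.
Specimen B: 54832.7 mm / 0.585 mm per year = 93731.11 years ≈ 93731 annual layers.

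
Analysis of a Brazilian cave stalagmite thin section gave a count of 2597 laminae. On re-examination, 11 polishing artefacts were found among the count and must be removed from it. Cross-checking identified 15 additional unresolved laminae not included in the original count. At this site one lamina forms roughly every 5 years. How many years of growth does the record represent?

13005 yr

Adjusted count: 2597 − 11 + 15 = 2601 laminae.
2601 laminae at 5 years each span 2601 × 5 = 13005 years.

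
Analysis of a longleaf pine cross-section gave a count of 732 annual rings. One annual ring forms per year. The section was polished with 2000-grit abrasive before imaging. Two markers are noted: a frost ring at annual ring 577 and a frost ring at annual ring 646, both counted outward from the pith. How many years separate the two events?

69 yr

The two markers are separated by 646 − 577 = 69 annual rings.
That is 69 years at one annual ring per year.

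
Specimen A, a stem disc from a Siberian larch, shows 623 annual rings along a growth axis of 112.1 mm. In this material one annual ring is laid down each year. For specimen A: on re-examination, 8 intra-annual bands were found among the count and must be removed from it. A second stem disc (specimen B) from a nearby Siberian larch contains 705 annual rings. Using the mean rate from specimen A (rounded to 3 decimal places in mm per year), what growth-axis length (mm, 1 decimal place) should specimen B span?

Specimen A: adjusted count: 623 − 8 = 615 annual rings.
A: Mean rate = 112.1 mm / 615 years ≈ 0.182 mm/year.
Length of B = 0.182 × 705 = 128.3 mm.

128.3 mm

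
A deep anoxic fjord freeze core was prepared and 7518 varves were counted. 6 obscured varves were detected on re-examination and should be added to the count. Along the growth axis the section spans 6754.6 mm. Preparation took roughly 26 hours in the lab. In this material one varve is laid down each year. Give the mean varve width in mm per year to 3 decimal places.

After corrections the count is 7518 + 6 = 7524 varves.
Mean rate = 6754.6 mm / 7524 years ≈ 0.898 mm per year.

0.898 mm per year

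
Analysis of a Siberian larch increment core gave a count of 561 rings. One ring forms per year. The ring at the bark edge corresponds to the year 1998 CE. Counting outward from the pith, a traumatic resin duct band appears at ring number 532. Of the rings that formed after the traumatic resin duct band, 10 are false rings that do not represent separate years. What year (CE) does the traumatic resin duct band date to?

Between ring 532 and the bark edge there are 561 − 532 = 29 rings.
Removing the 10 false rings leaves 29 − 10 = 19 true rings beyond the traumatic resin duct band.
1998 − 19 = 1979 CE.

1979 CE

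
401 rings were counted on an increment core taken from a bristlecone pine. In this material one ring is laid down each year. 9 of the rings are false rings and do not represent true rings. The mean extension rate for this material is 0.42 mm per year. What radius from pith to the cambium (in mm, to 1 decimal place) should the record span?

164.6 mm

Correcting the raw count gives 401 − 9 = 392 true rings.
392 years at 0.42 mm/year gives 0.42 × 392 = 164.6 mm.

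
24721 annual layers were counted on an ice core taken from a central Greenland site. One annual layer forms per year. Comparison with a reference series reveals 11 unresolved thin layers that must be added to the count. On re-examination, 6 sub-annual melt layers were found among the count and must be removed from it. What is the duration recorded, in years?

24726 years

Correcting the raw count gives 24721 − 6 + 11 = 24726 true annual layers.
At one annual layer per year, that is 24726 years.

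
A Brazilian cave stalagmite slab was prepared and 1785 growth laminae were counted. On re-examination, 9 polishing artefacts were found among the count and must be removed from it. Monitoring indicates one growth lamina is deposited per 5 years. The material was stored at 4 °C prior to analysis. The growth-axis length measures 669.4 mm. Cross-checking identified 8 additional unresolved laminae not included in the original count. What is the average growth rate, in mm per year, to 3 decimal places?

Adjusted count: 1785 − 9 + 8 = 1784 growth laminae.
Multiplying by 5 years per growth lamina: 1784 × 5 = 8920 years.
Mean rate = 669.4 mm / 8920 years ≈ 0.075 mm per year.

0.075 mm per year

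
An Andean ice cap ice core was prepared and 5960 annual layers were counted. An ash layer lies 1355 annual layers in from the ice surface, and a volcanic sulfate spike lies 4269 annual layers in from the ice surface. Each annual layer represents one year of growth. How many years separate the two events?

4269 − 1355 = 2914 annual layers lie between the two events.
At one annual layer per year, 2914 years elapsed between them.

2914 years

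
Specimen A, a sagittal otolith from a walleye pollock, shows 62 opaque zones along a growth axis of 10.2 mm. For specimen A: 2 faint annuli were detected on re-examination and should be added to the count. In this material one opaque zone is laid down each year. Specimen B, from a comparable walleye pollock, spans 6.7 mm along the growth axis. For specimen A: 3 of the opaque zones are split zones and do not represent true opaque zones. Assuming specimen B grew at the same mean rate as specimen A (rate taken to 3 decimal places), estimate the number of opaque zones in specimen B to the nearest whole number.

40 opaque zones

Specimen A: correcting the raw count gives 62 − 3 + 2 = 61 true opaque zones.
A: Extension rate ≈ 10.2 / 61 = 0.167 mm/year.
For B, 6.7 / 0.167 = 40.12 years ≈ 40 opaque zones.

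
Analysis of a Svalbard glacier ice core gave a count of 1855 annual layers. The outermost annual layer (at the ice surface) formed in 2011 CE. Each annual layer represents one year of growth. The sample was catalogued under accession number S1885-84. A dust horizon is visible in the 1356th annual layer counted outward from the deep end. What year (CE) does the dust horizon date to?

1512 CE

The dust horizon sits at annual layer 1356 from the deep end, so 1855 − 1356 = 499 annual layers formed after it.
Counting back 499 years from 2011 CE places the dust horizon in 2011 − 499 = 1512 CE.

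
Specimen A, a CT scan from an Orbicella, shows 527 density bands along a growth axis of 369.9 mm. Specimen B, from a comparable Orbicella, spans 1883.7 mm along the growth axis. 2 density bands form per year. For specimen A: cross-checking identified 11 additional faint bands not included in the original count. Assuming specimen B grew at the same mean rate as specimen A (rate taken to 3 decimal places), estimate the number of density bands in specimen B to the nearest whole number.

Specimen A: true density band count = 527 + 11 = 538.
Specimen A: dividing by 2 density bands per year: 538 / 2 = 269 years.
A: Extension rate ≈ 369.9 / 269 = 1.375 mm/year.
Specimen B: 1883.7 mm / 1.375 mm per year = 1369.96 years; at 2 density bands per year that is 1369.96 × 2 ≈ 2740 density bands.

2740 density bands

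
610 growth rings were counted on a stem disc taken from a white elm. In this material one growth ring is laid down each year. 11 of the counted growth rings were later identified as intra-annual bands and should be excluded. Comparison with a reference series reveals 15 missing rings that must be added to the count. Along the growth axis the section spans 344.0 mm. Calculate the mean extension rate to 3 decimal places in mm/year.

0.560 mm/year

Adjusted count: 610 − 11 + 15 = 614 growth rings.
Mean rate = 344.0 mm / 614 years ≈ 0.560 mm/year.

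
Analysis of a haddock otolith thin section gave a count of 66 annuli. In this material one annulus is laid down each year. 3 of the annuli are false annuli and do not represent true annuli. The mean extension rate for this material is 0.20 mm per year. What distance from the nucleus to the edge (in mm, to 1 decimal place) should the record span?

After corrections the count is 66 − 3 = 63 annuli.
63 years at 0.20 mm/year gives 0.20 × 63 = 12.6 mm.

12.6 mm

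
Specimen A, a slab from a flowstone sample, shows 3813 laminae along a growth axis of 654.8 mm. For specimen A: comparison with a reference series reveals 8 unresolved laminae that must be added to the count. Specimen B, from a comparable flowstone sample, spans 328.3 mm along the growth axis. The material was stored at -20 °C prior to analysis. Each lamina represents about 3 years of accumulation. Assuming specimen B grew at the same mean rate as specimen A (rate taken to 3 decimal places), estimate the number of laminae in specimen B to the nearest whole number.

Specimen A: after corrections the count is 3813 + 8 = 3821 laminae.
Specimen A: multiplying by 3 years per lamina: 3821 × 3 = 11463 years.
A: Mean rate = 654.8 mm / 11463 years ≈ 0.057 mm per year.
Specimen B: 328.3 mm / 0.057 mm per year = 5759.65 years; at 3 years per lamina that is 5759.65 / 3 ≈ 1920 laminae.

1920 laminae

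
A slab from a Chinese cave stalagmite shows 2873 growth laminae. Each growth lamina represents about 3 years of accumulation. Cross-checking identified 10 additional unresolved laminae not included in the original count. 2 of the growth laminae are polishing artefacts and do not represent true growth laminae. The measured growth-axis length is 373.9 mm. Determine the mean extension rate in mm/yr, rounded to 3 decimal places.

0.043 mm/yr

Correcting the raw count gives 2873 − 2 + 10 = 2881 true growth laminae.
At 3 years per growth lamina, 2881 × 3 = 8643 years.
Extension rate ≈ 373.9 / 8643 = 0.043 mm/yr.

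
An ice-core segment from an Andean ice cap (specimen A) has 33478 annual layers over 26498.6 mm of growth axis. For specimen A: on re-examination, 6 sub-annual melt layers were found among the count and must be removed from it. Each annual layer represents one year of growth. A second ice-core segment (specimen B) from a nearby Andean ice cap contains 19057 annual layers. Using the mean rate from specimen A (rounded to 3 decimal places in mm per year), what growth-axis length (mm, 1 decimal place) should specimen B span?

15093.1 mm

Specimen A: after corrections the count is 33478 − 6 = 33472 annual layers.
A: Mean rate = 26498.6 mm / 33472 years ≈ 0.792 mm/year.
B's length ≈ 0.792 × 19057 = 15093.1 mm.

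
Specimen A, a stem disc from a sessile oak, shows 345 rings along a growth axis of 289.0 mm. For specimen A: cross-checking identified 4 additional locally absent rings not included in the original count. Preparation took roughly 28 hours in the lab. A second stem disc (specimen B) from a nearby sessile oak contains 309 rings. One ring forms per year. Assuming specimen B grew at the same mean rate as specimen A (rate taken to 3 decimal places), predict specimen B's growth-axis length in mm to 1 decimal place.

255.9 mm

Specimen A: adjusted count: 345 + 4 = 349 rings.
A: 289.0 mm over 349 years gives 289.0 / 349 ≈ 0.828 mm/year.
B's length ≈ 0.828 × 309 = 255.9 mm.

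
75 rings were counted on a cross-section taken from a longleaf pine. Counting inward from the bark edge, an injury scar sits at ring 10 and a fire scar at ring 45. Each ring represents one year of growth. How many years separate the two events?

35 yr

Separation: 45 − 10 = 35 rings.
One ring per year makes the interval 35 years.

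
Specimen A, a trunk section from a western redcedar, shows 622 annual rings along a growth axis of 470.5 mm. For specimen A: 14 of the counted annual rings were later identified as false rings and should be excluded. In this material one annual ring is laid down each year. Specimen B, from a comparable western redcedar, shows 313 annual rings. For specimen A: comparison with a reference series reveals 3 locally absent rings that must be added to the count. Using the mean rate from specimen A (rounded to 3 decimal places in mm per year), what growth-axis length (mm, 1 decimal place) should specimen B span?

Specimen A: after corrections the count is 622 − 14 + 3 = 611 annual rings.
A: Extension rate ≈ 470.5 / 611 = 0.770 mm/year.
Length of B = 0.770 × 313 = 241.0 mm.

241.0 mm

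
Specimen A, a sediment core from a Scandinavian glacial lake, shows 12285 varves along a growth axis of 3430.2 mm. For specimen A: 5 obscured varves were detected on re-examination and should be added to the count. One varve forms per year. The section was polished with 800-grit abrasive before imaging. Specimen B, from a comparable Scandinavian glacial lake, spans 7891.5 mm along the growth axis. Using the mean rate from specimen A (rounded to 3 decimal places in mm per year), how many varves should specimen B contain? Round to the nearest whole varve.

Specimen A: correcting the raw count gives 12285 + 5 = 12290 true varves.
A: 3430.2 mm over 12290 years gives 3430.2 / 12290 ≈ 0.279 mm per year.
For B, 7891.5 / 0.279 = 28284.95 years ≈ 28285 varves.

28285 varves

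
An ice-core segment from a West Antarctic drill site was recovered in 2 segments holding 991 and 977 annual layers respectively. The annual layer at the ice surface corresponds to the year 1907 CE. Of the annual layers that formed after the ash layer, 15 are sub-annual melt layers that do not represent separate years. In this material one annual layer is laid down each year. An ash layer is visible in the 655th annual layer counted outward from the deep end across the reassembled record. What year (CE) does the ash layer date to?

609 CE

Total annual layers = 991 + 977 = 1968.
Between annual layer 655 and the ice surface there are 1968 − 655 = 1313 annual layers.
1313 − 15 false = 1298 true annual layers after the ash layer.
1907 − 1298 = 609 CE.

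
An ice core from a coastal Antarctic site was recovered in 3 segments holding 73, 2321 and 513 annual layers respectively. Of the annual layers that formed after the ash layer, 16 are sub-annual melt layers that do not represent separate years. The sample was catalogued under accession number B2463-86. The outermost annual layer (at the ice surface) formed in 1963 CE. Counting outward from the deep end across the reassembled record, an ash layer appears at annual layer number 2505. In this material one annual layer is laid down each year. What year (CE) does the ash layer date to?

1577 CE

Total annual layers = 73 + 2321 + 513 = 2907.
The ash layer sits at annual layer 2505 from the deep end, so 2907 − 2505 = 402 annual layers formed after it.
402 − 16 false = 386 true annual layers after the ash layer.
The annual layer at the ice surface is 1963 CE, so the ash layer dates to 1963 − 386 = 1577 CE.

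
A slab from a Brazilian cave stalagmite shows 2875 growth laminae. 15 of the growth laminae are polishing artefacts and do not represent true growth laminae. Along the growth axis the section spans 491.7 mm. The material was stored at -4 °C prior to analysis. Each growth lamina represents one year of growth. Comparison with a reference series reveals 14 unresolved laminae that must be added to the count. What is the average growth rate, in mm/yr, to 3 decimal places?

0.171 mm/yr

Adjusted count: 2875 − 15 + 14 = 2874 growth laminae.
Mean rate = 491.7 mm / 2874 years ≈ 0.171 mm/yr.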